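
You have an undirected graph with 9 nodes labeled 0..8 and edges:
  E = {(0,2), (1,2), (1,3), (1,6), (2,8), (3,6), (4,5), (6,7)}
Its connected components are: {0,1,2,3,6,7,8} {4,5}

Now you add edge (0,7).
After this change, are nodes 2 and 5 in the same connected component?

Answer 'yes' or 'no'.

Initial components: {0,1,2,3,6,7,8} {4,5}
Adding edge (0,7): both already in same component {0,1,2,3,6,7,8}. No change.
New components: {0,1,2,3,6,7,8} {4,5}
Are 2 and 5 in the same component? no

Answer: no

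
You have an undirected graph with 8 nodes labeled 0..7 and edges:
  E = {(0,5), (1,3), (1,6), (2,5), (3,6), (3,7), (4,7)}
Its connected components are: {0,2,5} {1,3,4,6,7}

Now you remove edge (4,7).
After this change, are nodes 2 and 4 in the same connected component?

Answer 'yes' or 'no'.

Initial components: {0,2,5} {1,3,4,6,7}
Removing edge (4,7): it was a bridge — component count 2 -> 3.
New components: {0,2,5} {1,3,6,7} {4}
Are 2 and 4 in the same component? no

Answer: no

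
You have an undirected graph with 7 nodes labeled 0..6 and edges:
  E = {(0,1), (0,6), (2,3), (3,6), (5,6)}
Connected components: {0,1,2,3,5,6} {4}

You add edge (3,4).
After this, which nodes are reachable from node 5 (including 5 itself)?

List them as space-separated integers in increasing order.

Before: nodes reachable from 5: {0,1,2,3,5,6}
Adding (3,4): merges 5's component with another. Reachability grows.
After: nodes reachable from 5: {0,1,2,3,4,5,6}

Answer: 0 1 2 3 4 5 6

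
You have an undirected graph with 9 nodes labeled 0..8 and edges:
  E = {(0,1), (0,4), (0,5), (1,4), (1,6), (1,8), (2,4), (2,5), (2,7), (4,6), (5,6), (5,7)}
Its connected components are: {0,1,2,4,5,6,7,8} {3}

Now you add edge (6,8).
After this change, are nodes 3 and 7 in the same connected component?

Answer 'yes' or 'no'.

Initial components: {0,1,2,4,5,6,7,8} {3}
Adding edge (6,8): both already in same component {0,1,2,4,5,6,7,8}. No change.
New components: {0,1,2,4,5,6,7,8} {3}
Are 3 and 7 in the same component? no

Answer: no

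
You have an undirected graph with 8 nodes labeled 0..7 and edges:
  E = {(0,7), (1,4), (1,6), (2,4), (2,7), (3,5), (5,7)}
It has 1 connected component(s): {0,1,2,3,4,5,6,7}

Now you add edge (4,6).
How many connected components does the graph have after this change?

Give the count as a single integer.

Initial component count: 1
Add (4,6): endpoints already in same component. Count unchanged: 1.
New component count: 1

Answer: 1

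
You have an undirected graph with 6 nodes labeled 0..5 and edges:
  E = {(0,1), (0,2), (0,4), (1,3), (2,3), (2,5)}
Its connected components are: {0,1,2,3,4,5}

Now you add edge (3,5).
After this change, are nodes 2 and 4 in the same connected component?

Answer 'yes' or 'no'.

Initial components: {0,1,2,3,4,5}
Adding edge (3,5): both already in same component {0,1,2,3,4,5}. No change.
New components: {0,1,2,3,4,5}
Are 2 and 4 in the same component? yes

Answer: yes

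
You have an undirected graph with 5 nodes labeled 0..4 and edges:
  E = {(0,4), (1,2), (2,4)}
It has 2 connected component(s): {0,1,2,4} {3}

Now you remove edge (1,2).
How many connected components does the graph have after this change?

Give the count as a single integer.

Initial component count: 2
Remove (1,2): it was a bridge. Count increases: 2 -> 3.
  After removal, components: {0,2,4} {1} {3}
New component count: 3

Answer: 3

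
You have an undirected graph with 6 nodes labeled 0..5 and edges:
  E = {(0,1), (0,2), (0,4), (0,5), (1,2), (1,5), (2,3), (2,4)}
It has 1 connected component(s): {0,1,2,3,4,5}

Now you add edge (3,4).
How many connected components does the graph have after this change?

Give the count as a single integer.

Answer: 1

Derivation:
Initial component count: 1
Add (3,4): endpoints already in same component. Count unchanged: 1.
New component count: 1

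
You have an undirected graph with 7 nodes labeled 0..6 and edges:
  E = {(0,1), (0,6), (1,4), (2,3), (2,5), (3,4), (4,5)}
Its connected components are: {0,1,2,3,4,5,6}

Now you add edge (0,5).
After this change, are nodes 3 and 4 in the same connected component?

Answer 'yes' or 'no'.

Answer: yes

Derivation:
Initial components: {0,1,2,3,4,5,6}
Adding edge (0,5): both already in same component {0,1,2,3,4,5,6}. No change.
New components: {0,1,2,3,4,5,6}
Are 3 and 4 in the same component? yes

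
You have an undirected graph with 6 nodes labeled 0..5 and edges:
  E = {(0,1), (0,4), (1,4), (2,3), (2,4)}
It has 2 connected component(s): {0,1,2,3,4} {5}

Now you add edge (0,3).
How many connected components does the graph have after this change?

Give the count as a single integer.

Initial component count: 2
Add (0,3): endpoints already in same component. Count unchanged: 2.
New component count: 2

Answer: 2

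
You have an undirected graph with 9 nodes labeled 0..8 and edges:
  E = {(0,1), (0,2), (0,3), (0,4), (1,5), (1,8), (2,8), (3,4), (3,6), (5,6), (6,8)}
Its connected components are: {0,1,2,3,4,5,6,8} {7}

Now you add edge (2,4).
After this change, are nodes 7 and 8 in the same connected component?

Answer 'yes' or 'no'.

Answer: no

Derivation:
Initial components: {0,1,2,3,4,5,6,8} {7}
Adding edge (2,4): both already in same component {0,1,2,3,4,5,6,8}. No change.
New components: {0,1,2,3,4,5,6,8} {7}
Are 7 and 8 in the same component? no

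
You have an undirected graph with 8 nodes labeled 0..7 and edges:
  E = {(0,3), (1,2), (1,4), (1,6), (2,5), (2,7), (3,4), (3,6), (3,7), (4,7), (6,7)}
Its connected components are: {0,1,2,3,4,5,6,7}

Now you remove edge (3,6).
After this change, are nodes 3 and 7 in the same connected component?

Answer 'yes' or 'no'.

Initial components: {0,1,2,3,4,5,6,7}
Removing edge (3,6): not a bridge — component count unchanged at 1.
New components: {0,1,2,3,4,5,6,7}
Are 3 and 7 in the same component? yes

Answer: yes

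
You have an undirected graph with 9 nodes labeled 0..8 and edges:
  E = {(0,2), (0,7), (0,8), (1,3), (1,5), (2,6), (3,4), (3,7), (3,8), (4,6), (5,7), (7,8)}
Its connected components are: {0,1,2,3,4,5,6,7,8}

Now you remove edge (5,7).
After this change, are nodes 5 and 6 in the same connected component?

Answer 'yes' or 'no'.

Answer: yes

Derivation:
Initial components: {0,1,2,3,4,5,6,7,8}
Removing edge (5,7): not a bridge — component count unchanged at 1.
New components: {0,1,2,3,4,5,6,7,8}
Are 5 and 6 in the same component? yes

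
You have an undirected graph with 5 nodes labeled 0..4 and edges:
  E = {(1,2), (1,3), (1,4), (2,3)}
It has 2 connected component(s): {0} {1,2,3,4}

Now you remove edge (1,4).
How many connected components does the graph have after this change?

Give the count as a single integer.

Answer: 3

Derivation:
Initial component count: 2
Remove (1,4): it was a bridge. Count increases: 2 -> 3.
  After removal, components: {0} {1,2,3} {4}
New component count: 3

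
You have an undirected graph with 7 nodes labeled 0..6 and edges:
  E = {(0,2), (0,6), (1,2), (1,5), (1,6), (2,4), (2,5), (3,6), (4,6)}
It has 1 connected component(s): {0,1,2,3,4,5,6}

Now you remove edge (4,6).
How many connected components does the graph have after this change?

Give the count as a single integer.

Initial component count: 1
Remove (4,6): not a bridge. Count unchanged: 1.
  After removal, components: {0,1,2,3,4,5,6}
New component count: 1

Answer: 1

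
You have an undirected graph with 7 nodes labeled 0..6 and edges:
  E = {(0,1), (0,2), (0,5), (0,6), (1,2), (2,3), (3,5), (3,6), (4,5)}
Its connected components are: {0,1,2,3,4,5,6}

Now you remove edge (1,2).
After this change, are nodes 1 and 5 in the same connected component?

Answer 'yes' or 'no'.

Answer: yes

Derivation:
Initial components: {0,1,2,3,4,5,6}
Removing edge (1,2): not a bridge — component count unchanged at 1.
New components: {0,1,2,3,4,5,6}
Are 1 and 5 in the same component? yes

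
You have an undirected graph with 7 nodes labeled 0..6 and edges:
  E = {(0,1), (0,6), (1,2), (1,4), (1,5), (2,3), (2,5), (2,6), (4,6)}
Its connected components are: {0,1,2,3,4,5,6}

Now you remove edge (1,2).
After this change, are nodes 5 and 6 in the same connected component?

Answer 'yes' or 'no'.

Answer: yes

Derivation:
Initial components: {0,1,2,3,4,5,6}
Removing edge (1,2): not a bridge — component count unchanged at 1.
New components: {0,1,2,3,4,5,6}
Are 5 and 6 in the same component? yes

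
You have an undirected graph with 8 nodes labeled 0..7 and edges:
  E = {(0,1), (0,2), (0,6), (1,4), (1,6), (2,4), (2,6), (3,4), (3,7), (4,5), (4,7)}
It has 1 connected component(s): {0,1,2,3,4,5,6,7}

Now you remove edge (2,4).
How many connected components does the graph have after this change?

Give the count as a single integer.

Answer: 1

Derivation:
Initial component count: 1
Remove (2,4): not a bridge. Count unchanged: 1.
  After removal, components: {0,1,2,3,4,5,6,7}
New component count: 1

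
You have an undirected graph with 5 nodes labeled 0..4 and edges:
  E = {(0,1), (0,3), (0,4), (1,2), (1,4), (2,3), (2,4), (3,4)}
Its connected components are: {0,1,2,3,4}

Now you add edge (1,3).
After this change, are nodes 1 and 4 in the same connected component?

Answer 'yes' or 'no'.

Initial components: {0,1,2,3,4}
Adding edge (1,3): both already in same component {0,1,2,3,4}. No change.
New components: {0,1,2,3,4}
Are 1 and 4 in the same component? yes

Answer: yes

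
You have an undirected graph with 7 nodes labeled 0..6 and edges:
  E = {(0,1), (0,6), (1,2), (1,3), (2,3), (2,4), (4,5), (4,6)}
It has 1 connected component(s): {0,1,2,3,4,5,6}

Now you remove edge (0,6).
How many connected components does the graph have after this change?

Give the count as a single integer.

Answer: 1

Derivation:
Initial component count: 1
Remove (0,6): not a bridge. Count unchanged: 1.
  After removal, components: {0,1,2,3,4,5,6}
New component count: 1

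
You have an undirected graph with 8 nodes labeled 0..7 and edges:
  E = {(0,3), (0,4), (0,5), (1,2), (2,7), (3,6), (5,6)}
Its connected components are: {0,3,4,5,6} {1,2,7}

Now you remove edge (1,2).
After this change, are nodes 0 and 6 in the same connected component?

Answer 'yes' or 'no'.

Answer: yes

Derivation:
Initial components: {0,3,4,5,6} {1,2,7}
Removing edge (1,2): it was a bridge — component count 2 -> 3.
New components: {0,3,4,5,6} {1} {2,7}
Are 0 and 6 in the same component? yes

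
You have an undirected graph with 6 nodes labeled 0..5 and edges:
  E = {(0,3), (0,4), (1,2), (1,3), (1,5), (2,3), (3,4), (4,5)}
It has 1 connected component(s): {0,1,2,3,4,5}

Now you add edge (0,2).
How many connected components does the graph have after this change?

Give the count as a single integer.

Answer: 1

Derivation:
Initial component count: 1
Add (0,2): endpoints already in same component. Count unchanged: 1.
New component count: 1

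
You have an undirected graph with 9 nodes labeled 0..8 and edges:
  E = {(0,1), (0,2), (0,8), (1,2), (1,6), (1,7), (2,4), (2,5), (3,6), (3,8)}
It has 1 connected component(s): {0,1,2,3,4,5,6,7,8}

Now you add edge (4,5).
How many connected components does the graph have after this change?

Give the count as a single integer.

Initial component count: 1
Add (4,5): endpoints already in same component. Count unchanged: 1.
New component count: 1

Answer: 1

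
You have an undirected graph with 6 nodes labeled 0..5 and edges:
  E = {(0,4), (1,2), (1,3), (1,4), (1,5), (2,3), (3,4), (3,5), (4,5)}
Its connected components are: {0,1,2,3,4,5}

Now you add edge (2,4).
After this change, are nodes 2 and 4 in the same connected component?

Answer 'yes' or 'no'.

Initial components: {0,1,2,3,4,5}
Adding edge (2,4): both already in same component {0,1,2,3,4,5}. No change.
New components: {0,1,2,3,4,5}
Are 2 and 4 in the same component? yes

Answer: yes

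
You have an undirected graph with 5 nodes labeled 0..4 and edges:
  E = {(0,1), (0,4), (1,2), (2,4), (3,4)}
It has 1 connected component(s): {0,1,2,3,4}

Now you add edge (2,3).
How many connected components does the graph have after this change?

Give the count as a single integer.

Answer: 1

Derivation:
Initial component count: 1
Add (2,3): endpoints already in same component. Count unchanged: 1.
New component count: 1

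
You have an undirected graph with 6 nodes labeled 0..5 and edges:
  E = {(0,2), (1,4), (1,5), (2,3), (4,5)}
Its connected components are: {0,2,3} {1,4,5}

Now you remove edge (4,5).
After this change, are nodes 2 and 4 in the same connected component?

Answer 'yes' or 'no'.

Answer: no

Derivation:
Initial components: {0,2,3} {1,4,5}
Removing edge (4,5): not a bridge — component count unchanged at 2.
New components: {0,2,3} {1,4,5}
Are 2 and 4 in the same component? no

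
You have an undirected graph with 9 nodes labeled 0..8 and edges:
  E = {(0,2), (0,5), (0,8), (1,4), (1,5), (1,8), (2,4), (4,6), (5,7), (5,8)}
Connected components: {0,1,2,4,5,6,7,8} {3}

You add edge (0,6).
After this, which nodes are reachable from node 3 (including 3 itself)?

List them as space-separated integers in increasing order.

Answer: 3

Derivation:
Before: nodes reachable from 3: {3}
Adding (0,6): both endpoints already in same component. Reachability from 3 unchanged.
After: nodes reachable from 3: {3}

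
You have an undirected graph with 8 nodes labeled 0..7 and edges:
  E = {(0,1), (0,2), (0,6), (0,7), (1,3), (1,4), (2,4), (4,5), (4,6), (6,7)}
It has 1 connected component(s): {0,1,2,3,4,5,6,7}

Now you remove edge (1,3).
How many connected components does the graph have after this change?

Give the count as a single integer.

Initial component count: 1
Remove (1,3): it was a bridge. Count increases: 1 -> 2.
  After removal, components: {0,1,2,4,5,6,7} {3}
New component count: 2

Answer: 2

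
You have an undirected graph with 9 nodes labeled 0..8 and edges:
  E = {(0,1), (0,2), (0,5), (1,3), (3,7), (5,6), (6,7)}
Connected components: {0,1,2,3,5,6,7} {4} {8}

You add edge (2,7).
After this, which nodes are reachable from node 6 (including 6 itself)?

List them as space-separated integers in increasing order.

Answer: 0 1 2 3 5 6 7

Derivation:
Before: nodes reachable from 6: {0,1,2,3,5,6,7}
Adding (2,7): both endpoints already in same component. Reachability from 6 unchanged.
After: nodes reachable from 6: {0,1,2,3,5,6,7}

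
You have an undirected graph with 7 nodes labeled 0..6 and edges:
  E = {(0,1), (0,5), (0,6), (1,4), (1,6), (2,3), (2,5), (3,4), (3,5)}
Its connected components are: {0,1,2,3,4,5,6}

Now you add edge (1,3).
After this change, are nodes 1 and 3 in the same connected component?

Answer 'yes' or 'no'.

Initial components: {0,1,2,3,4,5,6}
Adding edge (1,3): both already in same component {0,1,2,3,4,5,6}. No change.
New components: {0,1,2,3,4,5,6}
Are 1 and 3 in the same component? yes

Answer: yes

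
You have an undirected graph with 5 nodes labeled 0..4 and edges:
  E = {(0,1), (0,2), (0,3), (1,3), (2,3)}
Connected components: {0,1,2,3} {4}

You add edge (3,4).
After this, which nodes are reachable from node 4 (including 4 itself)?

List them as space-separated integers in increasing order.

Before: nodes reachable from 4: {4}
Adding (3,4): merges 4's component with another. Reachability grows.
After: nodes reachable from 4: {0,1,2,3,4}

Answer: 0 1 2 3 4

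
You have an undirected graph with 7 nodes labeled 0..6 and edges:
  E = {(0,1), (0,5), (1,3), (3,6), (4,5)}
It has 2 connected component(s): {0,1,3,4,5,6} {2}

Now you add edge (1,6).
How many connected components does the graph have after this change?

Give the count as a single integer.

Answer: 2

Derivation:
Initial component count: 2
Add (1,6): endpoints already in same component. Count unchanged: 2.
New component count: 2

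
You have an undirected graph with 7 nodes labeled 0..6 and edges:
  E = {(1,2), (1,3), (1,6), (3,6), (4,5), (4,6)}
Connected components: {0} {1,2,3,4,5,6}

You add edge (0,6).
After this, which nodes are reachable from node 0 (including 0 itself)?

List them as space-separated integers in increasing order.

Before: nodes reachable from 0: {0}
Adding (0,6): merges 0's component with another. Reachability grows.
After: nodes reachable from 0: {0,1,2,3,4,5,6}

Answer: 0 1 2 3 4 5 6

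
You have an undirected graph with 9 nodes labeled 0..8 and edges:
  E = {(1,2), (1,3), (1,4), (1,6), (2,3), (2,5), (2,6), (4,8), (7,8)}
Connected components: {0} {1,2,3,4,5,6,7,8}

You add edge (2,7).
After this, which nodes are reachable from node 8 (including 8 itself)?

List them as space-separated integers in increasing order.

Answer: 1 2 3 4 5 6 7 8

Derivation:
Before: nodes reachable from 8: {1,2,3,4,5,6,7,8}
Adding (2,7): both endpoints already in same component. Reachability from 8 unchanged.
After: nodes reachable from 8: {1,2,3,4,5,6,7,8}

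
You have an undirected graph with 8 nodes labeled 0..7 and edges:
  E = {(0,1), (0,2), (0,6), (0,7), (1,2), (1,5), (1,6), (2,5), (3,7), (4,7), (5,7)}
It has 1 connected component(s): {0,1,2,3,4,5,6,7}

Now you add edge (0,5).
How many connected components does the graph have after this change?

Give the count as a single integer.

Answer: 1

Derivation:
Initial component count: 1
Add (0,5): endpoints already in same component. Count unchanged: 1.
New component count: 1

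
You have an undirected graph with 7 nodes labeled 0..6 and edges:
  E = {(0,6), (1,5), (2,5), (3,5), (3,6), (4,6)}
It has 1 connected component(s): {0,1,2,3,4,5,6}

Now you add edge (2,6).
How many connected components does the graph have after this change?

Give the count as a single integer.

Answer: 1

Derivation:
Initial component count: 1
Add (2,6): endpoints already in same component. Count unchanged: 1.
New component count: 1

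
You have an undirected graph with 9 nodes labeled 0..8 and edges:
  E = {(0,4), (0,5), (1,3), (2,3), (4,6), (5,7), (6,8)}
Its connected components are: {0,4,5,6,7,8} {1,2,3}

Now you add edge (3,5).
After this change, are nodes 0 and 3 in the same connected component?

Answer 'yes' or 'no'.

Answer: yes

Derivation:
Initial components: {0,4,5,6,7,8} {1,2,3}
Adding edge (3,5): merges {1,2,3} and {0,4,5,6,7,8}.
New components: {0,1,2,3,4,5,6,7,8}
Are 0 and 3 in the same component? yes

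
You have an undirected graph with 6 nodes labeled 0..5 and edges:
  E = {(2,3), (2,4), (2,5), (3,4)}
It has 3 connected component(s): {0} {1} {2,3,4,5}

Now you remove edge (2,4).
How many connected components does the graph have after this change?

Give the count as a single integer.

Answer: 3

Derivation:
Initial component count: 3
Remove (2,4): not a bridge. Count unchanged: 3.
  After removal, components: {0} {1} {2,3,4,5}
New component count: 3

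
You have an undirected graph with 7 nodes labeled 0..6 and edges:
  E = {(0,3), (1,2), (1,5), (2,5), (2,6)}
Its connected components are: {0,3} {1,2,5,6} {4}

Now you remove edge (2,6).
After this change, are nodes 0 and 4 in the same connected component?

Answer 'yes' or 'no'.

Initial components: {0,3} {1,2,5,6} {4}
Removing edge (2,6): it was a bridge — component count 3 -> 4.
New components: {0,3} {1,2,5} {4} {6}
Are 0 and 4 in the same component? no

Answer: no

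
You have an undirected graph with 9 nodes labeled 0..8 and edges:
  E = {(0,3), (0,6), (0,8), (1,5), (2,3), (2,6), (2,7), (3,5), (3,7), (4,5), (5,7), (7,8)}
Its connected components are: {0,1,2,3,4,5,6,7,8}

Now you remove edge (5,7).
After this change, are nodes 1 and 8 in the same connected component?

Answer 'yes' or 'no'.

Initial components: {0,1,2,3,4,5,6,7,8}
Removing edge (5,7): not a bridge — component count unchanged at 1.
New components: {0,1,2,3,4,5,6,7,8}
Are 1 and 8 in the same component? yes

Answer: yes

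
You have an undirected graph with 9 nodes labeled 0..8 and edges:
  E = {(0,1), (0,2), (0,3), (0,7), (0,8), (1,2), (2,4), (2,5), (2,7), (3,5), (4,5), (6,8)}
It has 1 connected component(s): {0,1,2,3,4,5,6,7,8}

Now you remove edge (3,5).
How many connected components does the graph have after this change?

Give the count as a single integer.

Initial component count: 1
Remove (3,5): not a bridge. Count unchanged: 1.
  After removal, components: {0,1,2,3,4,5,6,7,8}
New component count: 1

Answer: 1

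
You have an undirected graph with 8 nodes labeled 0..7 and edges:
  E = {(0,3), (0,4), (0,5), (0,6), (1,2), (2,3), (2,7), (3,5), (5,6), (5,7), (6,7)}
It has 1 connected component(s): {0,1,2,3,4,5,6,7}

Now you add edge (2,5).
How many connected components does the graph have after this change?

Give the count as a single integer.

Initial component count: 1
Add (2,5): endpoints already in same component. Count unchanged: 1.
New component count: 1

Answer: 1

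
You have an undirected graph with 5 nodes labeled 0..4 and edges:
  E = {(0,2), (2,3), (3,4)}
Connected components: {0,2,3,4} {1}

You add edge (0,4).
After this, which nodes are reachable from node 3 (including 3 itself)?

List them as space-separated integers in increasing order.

Answer: 0 2 3 4

Derivation:
Before: nodes reachable from 3: {0,2,3,4}
Adding (0,4): both endpoints already in same component. Reachability from 3 unchanged.
After: nodes reachable from 3: {0,2,3,4}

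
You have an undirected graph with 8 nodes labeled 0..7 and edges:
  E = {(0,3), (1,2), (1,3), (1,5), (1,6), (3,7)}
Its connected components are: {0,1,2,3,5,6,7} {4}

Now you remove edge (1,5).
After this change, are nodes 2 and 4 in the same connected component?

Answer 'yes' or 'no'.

Initial components: {0,1,2,3,5,6,7} {4}
Removing edge (1,5): it was a bridge — component count 2 -> 3.
New components: {0,1,2,3,6,7} {4} {5}
Are 2 and 4 in the same component? no

Answer: no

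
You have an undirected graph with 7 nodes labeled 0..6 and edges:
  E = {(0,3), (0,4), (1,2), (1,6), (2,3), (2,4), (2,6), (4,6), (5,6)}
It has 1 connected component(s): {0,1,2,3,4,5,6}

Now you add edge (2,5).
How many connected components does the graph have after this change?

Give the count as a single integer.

Initial component count: 1
Add (2,5): endpoints already in same component. Count unchanged: 1.
New component count: 1

Answer: 1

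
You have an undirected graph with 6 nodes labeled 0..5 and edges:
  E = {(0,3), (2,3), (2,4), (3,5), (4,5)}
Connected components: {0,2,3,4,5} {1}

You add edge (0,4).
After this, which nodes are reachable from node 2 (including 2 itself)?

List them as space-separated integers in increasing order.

Before: nodes reachable from 2: {0,2,3,4,5}
Adding (0,4): both endpoints already in same component. Reachability from 2 unchanged.
After: nodes reachable from 2: {0,2,3,4,5}

Answer: 0 2 3 4 5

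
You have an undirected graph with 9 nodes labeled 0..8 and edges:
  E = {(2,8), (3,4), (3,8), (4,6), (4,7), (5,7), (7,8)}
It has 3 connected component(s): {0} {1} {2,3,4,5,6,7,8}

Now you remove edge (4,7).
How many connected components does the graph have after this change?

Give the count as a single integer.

Answer: 3

Derivation:
Initial component count: 3
Remove (4,7): not a bridge. Count unchanged: 3.
  After removal, components: {0} {1} {2,3,4,5,6,7,8}
New component count: 3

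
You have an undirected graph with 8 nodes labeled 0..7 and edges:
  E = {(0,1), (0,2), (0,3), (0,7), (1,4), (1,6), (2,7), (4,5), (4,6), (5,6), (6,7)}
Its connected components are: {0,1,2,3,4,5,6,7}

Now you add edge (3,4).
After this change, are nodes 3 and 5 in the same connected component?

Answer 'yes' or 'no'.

Initial components: {0,1,2,3,4,5,6,7}
Adding edge (3,4): both already in same component {0,1,2,3,4,5,6,7}. No change.
New components: {0,1,2,3,4,5,6,7}
Are 3 and 5 in the same component? yes

Answer: yes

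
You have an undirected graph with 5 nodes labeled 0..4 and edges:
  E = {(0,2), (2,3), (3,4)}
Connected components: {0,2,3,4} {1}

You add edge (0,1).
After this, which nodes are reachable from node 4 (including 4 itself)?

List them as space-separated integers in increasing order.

Answer: 0 1 2 3 4

Derivation:
Before: nodes reachable from 4: {0,2,3,4}
Adding (0,1): merges 4's component with another. Reachability grows.
After: nodes reachable from 4: {0,1,2,3,4}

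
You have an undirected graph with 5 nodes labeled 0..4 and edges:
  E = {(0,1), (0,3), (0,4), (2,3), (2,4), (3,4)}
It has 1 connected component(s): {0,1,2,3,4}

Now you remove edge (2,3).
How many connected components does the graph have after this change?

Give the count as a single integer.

Answer: 1

Derivation:
Initial component count: 1
Remove (2,3): not a bridge. Count unchanged: 1.
  After removal, components: {0,1,2,3,4}
New component count: 1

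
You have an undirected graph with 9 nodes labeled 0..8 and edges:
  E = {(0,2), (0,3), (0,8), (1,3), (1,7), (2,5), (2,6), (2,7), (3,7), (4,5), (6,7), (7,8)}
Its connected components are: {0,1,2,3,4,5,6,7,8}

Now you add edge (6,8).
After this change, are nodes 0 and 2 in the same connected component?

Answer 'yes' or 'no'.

Initial components: {0,1,2,3,4,5,6,7,8}
Adding edge (6,8): both already in same component {0,1,2,3,4,5,6,7,8}. No change.
New components: {0,1,2,3,4,5,6,7,8}
Are 0 and 2 in the same component? yes

Answer: yes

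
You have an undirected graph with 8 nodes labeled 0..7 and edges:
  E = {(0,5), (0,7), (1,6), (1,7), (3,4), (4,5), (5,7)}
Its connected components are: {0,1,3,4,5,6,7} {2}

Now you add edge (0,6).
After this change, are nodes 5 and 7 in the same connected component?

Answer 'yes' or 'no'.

Initial components: {0,1,3,4,5,6,7} {2}
Adding edge (0,6): both already in same component {0,1,3,4,5,6,7}. No change.
New components: {0,1,3,4,5,6,7} {2}
Are 5 and 7 in the same component? yes

Answer: yes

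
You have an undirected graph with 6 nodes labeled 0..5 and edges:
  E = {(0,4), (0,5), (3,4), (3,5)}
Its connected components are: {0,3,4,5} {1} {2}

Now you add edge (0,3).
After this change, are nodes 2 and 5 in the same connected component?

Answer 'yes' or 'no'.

Initial components: {0,3,4,5} {1} {2}
Adding edge (0,3): both already in same component {0,3,4,5}. No change.
New components: {0,3,4,5} {1} {2}
Are 2 and 5 in the same component? no

Answer: no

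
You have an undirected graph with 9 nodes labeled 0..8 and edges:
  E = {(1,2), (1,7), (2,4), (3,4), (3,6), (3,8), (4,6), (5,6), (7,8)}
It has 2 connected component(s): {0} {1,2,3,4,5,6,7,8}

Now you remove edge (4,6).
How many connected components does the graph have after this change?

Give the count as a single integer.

Answer: 2

Derivation:
Initial component count: 2
Remove (4,6): not a bridge. Count unchanged: 2.
  After removal, components: {0} {1,2,3,4,5,6,7,8}
New component count: 2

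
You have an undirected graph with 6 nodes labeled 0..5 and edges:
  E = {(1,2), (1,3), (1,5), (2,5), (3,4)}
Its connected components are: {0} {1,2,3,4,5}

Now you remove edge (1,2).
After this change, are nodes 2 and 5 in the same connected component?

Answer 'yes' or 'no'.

Answer: yes

Derivation:
Initial components: {0} {1,2,3,4,5}
Removing edge (1,2): not a bridge — component count unchanged at 2.
New components: {0} {1,2,3,4,5}
Are 2 and 5 in the same component? yes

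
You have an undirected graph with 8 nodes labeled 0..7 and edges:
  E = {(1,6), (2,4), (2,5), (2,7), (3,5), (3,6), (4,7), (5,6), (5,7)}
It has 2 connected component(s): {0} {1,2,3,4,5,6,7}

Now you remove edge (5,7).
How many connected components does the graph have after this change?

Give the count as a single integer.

Initial component count: 2
Remove (5,7): not a bridge. Count unchanged: 2.
  After removal, components: {0} {1,2,3,4,5,6,7}
New component count: 2

Answer: 2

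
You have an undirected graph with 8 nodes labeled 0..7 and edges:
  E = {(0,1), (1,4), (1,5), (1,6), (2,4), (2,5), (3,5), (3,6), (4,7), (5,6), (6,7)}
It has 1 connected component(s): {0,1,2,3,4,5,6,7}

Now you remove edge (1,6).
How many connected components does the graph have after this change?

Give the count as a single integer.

Answer: 1

Derivation:
Initial component count: 1
Remove (1,6): not a bridge. Count unchanged: 1.
  After removal, components: {0,1,2,3,4,5,6,7}
New component count: 1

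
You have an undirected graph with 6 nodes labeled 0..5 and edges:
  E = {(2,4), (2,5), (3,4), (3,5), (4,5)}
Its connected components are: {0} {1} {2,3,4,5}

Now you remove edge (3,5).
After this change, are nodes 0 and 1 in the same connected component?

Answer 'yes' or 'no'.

Answer: no

Derivation:
Initial components: {0} {1} {2,3,4,5}
Removing edge (3,5): not a bridge — component count unchanged at 3.
New components: {0} {1} {2,3,4,5}
Are 0 and 1 in the same component? no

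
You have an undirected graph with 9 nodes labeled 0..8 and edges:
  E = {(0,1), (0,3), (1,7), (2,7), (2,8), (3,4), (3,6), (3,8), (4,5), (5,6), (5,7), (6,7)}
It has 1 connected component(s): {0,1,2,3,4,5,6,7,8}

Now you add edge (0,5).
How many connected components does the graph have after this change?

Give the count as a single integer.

Initial component count: 1
Add (0,5): endpoints already in same component. Count unchanged: 1.
New component count: 1

Answer: 1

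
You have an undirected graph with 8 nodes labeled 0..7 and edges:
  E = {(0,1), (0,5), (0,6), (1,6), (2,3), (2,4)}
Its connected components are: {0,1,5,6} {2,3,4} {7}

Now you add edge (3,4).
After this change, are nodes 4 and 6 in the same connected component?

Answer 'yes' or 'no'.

Initial components: {0,1,5,6} {2,3,4} {7}
Adding edge (3,4): both already in same component {2,3,4}. No change.
New components: {0,1,5,6} {2,3,4} {7}
Are 4 and 6 in the same component? no

Answer: no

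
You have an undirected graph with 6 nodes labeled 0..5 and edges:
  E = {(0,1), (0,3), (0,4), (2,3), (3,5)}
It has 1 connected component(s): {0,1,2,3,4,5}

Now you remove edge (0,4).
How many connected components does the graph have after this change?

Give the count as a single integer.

Answer: 2

Derivation:
Initial component count: 1
Remove (0,4): it was a bridge. Count increases: 1 -> 2.
  After removal, components: {0,1,2,3,5} {4}
New component count: 2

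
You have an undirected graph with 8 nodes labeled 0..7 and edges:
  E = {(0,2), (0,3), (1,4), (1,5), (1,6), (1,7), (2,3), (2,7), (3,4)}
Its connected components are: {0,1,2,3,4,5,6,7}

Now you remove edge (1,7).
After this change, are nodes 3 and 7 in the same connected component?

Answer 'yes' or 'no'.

Initial components: {0,1,2,3,4,5,6,7}
Removing edge (1,7): not a bridge — component count unchanged at 1.
New components: {0,1,2,3,4,5,6,7}
Are 3 and 7 in the same component? yes

Answer: yes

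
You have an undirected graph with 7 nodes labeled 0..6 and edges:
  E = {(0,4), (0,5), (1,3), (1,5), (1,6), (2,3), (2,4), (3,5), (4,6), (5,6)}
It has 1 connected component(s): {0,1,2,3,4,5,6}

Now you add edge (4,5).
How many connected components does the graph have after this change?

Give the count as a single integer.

Initial component count: 1
Add (4,5): endpoints already in same component. Count unchanged: 1.
New component count: 1

Answer: 1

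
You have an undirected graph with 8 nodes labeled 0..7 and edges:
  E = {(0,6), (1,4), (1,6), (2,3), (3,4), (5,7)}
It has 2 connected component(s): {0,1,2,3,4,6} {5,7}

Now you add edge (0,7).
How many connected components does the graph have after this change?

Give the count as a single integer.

Answer: 1

Derivation:
Initial component count: 2
Add (0,7): merges two components. Count decreases: 2 -> 1.
New component count: 1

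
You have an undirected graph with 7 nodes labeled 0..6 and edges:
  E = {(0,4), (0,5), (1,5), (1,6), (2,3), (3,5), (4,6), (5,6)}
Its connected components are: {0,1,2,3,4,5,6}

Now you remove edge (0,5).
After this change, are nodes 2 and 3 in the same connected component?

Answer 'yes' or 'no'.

Answer: yes

Derivation:
Initial components: {0,1,2,3,4,5,6}
Removing edge (0,5): not a bridge — component count unchanged at 1.
New components: {0,1,2,3,4,5,6}
Are 2 and 3 in the same component? yes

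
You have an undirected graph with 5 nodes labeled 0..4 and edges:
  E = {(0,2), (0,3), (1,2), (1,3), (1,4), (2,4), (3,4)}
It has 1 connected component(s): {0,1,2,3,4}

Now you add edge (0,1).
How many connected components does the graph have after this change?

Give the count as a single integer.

Answer: 1

Derivation:
Initial component count: 1
Add (0,1): endpoints already in same component. Count unchanged: 1.
New component count: 1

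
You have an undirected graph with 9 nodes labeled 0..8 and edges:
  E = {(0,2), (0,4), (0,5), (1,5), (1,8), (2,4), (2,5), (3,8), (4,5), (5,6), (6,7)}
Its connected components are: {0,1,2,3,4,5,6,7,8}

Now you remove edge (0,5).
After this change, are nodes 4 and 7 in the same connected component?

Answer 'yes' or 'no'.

Answer: yes

Derivation:
Initial components: {0,1,2,3,4,5,6,7,8}
Removing edge (0,5): not a bridge — component count unchanged at 1.
New components: {0,1,2,3,4,5,6,7,8}
Are 4 and 7 in the same component? yes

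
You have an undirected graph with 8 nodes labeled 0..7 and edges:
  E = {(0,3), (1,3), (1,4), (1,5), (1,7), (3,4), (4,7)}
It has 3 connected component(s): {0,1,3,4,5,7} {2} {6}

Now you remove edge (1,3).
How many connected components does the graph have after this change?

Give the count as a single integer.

Initial component count: 3
Remove (1,3): not a bridge. Count unchanged: 3.
  After removal, components: {0,1,3,4,5,7} {2} {6}
New component count: 3

Answer: 3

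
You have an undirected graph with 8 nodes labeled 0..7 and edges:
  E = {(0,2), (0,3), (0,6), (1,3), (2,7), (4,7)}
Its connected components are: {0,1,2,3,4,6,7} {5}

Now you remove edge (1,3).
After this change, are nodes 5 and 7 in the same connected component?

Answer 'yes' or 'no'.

Answer: no

Derivation:
Initial components: {0,1,2,3,4,6,7} {5}
Removing edge (1,3): it was a bridge — component count 2 -> 3.
New components: {0,2,3,4,6,7} {1} {5}
Are 5 and 7 in the same component? no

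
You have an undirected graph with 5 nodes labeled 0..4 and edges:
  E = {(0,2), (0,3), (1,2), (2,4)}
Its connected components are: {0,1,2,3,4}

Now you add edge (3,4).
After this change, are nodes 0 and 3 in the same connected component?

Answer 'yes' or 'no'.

Initial components: {0,1,2,3,4}
Adding edge (3,4): both already in same component {0,1,2,3,4}. No change.
New components: {0,1,2,3,4}
Are 0 and 3 in the same component? yes

Answer: yes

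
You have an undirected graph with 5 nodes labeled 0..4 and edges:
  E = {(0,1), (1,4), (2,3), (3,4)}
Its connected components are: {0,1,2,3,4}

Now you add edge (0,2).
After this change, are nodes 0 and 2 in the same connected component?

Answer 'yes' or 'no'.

Answer: yes

Derivation:
Initial components: {0,1,2,3,4}
Adding edge (0,2): both already in same component {0,1,2,3,4}. No change.
New components: {0,1,2,3,4}
Are 0 and 2 in the same component? yes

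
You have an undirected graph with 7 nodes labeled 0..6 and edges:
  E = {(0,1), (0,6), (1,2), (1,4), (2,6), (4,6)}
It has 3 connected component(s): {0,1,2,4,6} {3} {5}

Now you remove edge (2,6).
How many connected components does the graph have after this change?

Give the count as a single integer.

Initial component count: 3
Remove (2,6): not a bridge. Count unchanged: 3.
  After removal, components: {0,1,2,4,6} {3} {5}
New component count: 3

Answer: 3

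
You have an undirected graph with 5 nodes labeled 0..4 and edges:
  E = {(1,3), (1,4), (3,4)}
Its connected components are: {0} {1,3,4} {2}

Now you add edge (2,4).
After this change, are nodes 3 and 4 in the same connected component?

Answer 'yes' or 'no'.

Answer: yes

Derivation:
Initial components: {0} {1,3,4} {2}
Adding edge (2,4): merges {2} and {1,3,4}.
New components: {0} {1,2,3,4}
Are 3 and 4 in the same component? yes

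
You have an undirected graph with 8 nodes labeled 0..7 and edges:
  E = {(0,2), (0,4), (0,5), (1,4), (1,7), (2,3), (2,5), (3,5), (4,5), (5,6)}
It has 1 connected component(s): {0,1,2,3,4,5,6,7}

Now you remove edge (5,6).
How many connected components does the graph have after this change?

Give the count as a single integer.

Answer: 2

Derivation:
Initial component count: 1
Remove (5,6): it was a bridge. Count increases: 1 -> 2.
  After removal, components: {0,1,2,3,4,5,7} {6}
New component count: 2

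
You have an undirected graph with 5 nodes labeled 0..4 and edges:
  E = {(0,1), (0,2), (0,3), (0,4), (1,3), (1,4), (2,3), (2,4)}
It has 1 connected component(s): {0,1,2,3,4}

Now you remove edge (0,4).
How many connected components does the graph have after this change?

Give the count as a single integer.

Initial component count: 1
Remove (0,4): not a bridge. Count unchanged: 1.
  After removal, components: {0,1,2,3,4}
New component count: 1

Answer: 1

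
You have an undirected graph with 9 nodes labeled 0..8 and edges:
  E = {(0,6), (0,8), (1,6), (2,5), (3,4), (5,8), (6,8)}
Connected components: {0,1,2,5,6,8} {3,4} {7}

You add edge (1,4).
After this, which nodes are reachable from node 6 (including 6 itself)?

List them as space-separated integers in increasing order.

Answer: 0 1 2 3 4 5 6 8

Derivation:
Before: nodes reachable from 6: {0,1,2,5,6,8}
Adding (1,4): merges 6's component with another. Reachability grows.
After: nodes reachable from 6: {0,1,2,3,4,5,6,8}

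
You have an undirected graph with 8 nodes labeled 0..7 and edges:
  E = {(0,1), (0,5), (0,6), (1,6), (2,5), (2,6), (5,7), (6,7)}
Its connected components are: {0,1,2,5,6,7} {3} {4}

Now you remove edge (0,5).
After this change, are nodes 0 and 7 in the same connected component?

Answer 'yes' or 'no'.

Answer: yes

Derivation:
Initial components: {0,1,2,5,6,7} {3} {4}
Removing edge (0,5): not a bridge — component count unchanged at 3.
New components: {0,1,2,5,6,7} {3} {4}
Are 0 and 7 in the same component? yes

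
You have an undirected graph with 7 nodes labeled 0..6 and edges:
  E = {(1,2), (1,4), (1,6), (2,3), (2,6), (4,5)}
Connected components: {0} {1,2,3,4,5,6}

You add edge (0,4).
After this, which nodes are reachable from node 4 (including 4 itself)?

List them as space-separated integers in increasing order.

Answer: 0 1 2 3 4 5 6

Derivation:
Before: nodes reachable from 4: {1,2,3,4,5,6}
Adding (0,4): merges 4's component with another. Reachability grows.
After: nodes reachable from 4: {0,1,2,3,4,5,6}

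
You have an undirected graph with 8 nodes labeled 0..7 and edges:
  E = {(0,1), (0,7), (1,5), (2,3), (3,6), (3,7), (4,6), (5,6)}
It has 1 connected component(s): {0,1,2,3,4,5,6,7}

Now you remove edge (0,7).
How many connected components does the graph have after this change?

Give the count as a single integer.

Answer: 1

Derivation:
Initial component count: 1
Remove (0,7): not a bridge. Count unchanged: 1.
  After removal, components: {0,1,2,3,4,5,6,7}
New component count: 1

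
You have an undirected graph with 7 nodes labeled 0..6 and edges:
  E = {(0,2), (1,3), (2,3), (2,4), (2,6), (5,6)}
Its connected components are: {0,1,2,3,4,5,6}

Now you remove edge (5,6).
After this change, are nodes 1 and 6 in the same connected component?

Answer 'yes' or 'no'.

Answer: yes

Derivation:
Initial components: {0,1,2,3,4,5,6}
Removing edge (5,6): it was a bridge — component count 1 -> 2.
New components: {0,1,2,3,4,6} {5}
Are 1 and 6 in the same component? yes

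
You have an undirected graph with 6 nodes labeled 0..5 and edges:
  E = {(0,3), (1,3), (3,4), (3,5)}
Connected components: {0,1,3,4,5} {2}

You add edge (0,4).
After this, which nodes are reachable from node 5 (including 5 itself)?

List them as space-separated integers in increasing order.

Before: nodes reachable from 5: {0,1,3,4,5}
Adding (0,4): both endpoints already in same component. Reachability from 5 unchanged.
After: nodes reachable from 5: {0,1,3,4,5}

Answer: 0 1 3 4 5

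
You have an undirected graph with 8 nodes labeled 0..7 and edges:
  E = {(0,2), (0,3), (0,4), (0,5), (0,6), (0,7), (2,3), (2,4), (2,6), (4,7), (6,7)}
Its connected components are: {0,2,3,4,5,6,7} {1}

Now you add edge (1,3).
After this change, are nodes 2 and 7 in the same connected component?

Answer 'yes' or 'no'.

Answer: yes

Derivation:
Initial components: {0,2,3,4,5,6,7} {1}
Adding edge (1,3): merges {1} and {0,2,3,4,5,6,7}.
New components: {0,1,2,3,4,5,6,7}
Are 2 and 7 in the same component? yes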